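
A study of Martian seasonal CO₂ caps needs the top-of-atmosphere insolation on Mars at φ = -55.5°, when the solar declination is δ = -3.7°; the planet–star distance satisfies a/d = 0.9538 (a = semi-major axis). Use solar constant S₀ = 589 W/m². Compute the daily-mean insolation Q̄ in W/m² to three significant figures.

cos H₀ = −tan(-55.5°) tan(-3.700°) = -0.0941, H₀ = 1.6650 rad.
Bracket: H₀ sin φ sin δ + cos φ cos δ sin H₀ = 1.6650×-0.82413×-0.06453 + 0.56641×0.99792×0.99556 = 0.088547 + 0.562722 = 0.651269.
Inverse-square distance factor (a/d)² = 0.9538² = 0.909734.
Q̄ = (S₀/π) × 0.909734 × [bracket] = (589/π) × 0.909734 × 0.651269 = 111.1 W/m².

Q̄ ≈ 111 W/m²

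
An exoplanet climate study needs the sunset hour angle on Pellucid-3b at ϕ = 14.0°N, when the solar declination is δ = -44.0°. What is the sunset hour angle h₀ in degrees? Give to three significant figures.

h₀ = 76.1°

cos h₀ = −tan ϕ · tan δ = −tan(+14.0°) × tan(-44.000°) = 0.2408, so h₀ = 1.3276 rad = 76.07°.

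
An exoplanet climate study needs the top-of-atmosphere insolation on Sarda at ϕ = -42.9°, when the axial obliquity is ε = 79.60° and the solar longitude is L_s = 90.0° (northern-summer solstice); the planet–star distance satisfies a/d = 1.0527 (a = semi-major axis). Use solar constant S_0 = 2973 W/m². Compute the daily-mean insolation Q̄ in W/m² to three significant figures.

Q̄ ≈ 0.00 W/m²

Solar declination: sin δ = sin ε · sin L_s = sin 79.60° × sin 90.0° = 0.98357, so δ = +79.600°.
cos h₀ = −tan(-42.9°) tan(+79.600°) = 5.0631 ≥ 1 ⇒ polar night, h₀ = 0 and Q̄ = 0.
Inverse-square distance factor (a/d)² = 1.0527² = 1.108177.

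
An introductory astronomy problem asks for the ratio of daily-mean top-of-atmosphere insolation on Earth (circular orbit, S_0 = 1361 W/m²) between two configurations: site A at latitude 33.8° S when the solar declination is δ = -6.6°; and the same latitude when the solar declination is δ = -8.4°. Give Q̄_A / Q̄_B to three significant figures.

— Configuration A (ϕ=-33.8°):
cos h₀ = −tan(-33.8°) tan(-6.600°) = -0.0775, h₀ = 1.6483 rad.
Bracket: h₀ sin ϕ sin δ + cos ϕ cos δ sin h₀ = 1.6483×-0.55630×-0.11494 + 0.83098×0.99337×0.99700 = 0.105394 + 0.822994 = 0.928388.
Q̄ = (S_0/π) × [bracket] = (1361/π) × 0.928388 = 402.20 W/m².
— Configuration B (ϕ=-33.8°):
cos h₀ = −tan(-33.8°) tan(-8.400°) = -0.0989, h₀ = 1.6698 rad.
Bracket: h₀ sin ϕ sin δ + cos ϕ cos δ sin h₀ = 1.6698×-0.55630×-0.14608 + 0.83098×0.98927×0.99510 = 0.135695 + 0.818035 = 0.953730.
Q̄ = (S_0/π) × [bracket] = (1361/π) × 0.953730 = 413.17 W/m².
Ratio Q̄_A / Q̄_B = 402.20 / 413.17 = 0.9734.

Q̄_A / Q̄_B ≈ 0.973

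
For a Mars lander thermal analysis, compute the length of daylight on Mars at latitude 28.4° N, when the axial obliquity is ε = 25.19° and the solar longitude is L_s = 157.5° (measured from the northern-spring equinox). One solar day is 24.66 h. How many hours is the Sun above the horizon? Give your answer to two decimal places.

Solar declination: sin δ = sin ε · sin L_s = sin 25.19° × sin 157.5° = 0.16288, so δ = +9.374°.
cos h₀ = −tan ϕ · tan δ = −tan(+28.4°) × tan(+9.374°) = -0.0893, so h₀ = 1.6602 rad = 95.12°.
Daylight = 2h₀/(2π) × 24.66 h = (1.6602/π) × 24.66 = 13.03 h.

13.03 h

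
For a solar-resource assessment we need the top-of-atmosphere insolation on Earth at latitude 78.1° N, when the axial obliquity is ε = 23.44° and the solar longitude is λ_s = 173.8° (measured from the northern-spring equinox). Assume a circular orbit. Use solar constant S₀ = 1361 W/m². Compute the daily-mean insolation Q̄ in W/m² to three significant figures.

Q̄ ≈ 120 W/m²

Solar declination: sin δ = sin ε · sin λ_s = sin 23.44° × sin 173.8° = 0.04296, so δ = +2.462°.
cos H₀ = −tan(+78.1°) tan(+2.462°) = -0.2041, H₀ = 1.7763 rad.
Bracket: H₀ sin φ sin δ + cos φ cos δ sin H₀ = 1.7763×0.97851×0.04296 + 0.20620×0.99908×0.97896 = 0.074670 + 0.201676 = 0.276346.
Q̄ = (S₀/π) × [bracket] = (1361/π) × 0.276346 = 119.7 W/m².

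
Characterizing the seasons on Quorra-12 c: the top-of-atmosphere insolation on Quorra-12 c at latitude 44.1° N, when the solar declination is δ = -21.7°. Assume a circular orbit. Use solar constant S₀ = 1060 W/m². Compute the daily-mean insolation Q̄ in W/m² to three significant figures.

cos H₀ = −tan(+44.1°) tan(-21.700°) = 0.3856, H₀ = 1.1749 rad.
Bracket: H₀ sin φ sin δ + cos φ cos δ sin H₀ = 1.1749×0.69591×-0.36975 + 0.71813×0.92913×0.92265 = -0.302317 + 0.615625 = 0.313308.
Q̄ = (S₀/π) × [bracket] = (1060/π) × 0.313308 = 105.7 W/m².

Q̄ ≈ 106 W/m²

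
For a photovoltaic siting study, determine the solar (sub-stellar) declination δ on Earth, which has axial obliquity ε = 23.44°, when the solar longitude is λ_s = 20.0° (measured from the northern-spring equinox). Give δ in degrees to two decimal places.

sin δ = sin ε · sin λ_s = sin 23.44° × sin 20.0° = 0.136052.
δ = arcsin(0.136052) = +7.82°.

δ = +7.82°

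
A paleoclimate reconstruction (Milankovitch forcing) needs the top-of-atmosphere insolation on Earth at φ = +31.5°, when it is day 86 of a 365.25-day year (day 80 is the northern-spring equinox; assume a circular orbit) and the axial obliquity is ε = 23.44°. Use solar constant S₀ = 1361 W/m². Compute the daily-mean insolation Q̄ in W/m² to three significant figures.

Q̄ ≈ 384 W/m²

Solar longitude: λ_s = 360° × (86 − 80)/365.25 = 5.914°.
sin δ = sin 23.44° × sin 5.914° = 0.04098, so δ = +2.349°.
cos H₀ = −tan(+31.5°) tan(+2.349°) = -0.0251, H₀ = 1.5959 rad.
Bracket: H₀ sin φ sin δ + cos φ cos δ sin H₀ = 1.5959×0.52250×0.04098 + 0.85264×0.99916×0.99968 = 0.034171 + 0.851651 = 0.885822.
Q̄ = (S₀/π) × [bracket] = (1361/π) × 0.885822 = 383.8 W/m².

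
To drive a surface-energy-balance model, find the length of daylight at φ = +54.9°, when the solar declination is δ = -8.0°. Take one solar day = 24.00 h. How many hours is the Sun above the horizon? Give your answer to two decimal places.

10.46 h

cos H₀ = −tan φ · tan δ = −tan(+54.9°) × tan(-8.000°) = 0.2000, so H₀ = 1.3695 rad = 78.46°.
Daylight = 2H₀/(2π) × 24.00 h = (1.3695/π) × 24.00 = 10.46 h.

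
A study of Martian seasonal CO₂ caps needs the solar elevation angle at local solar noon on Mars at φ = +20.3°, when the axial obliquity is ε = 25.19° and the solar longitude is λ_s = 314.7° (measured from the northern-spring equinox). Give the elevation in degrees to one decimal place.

52.1°

Solar declination: sin δ = sin ε · sin λ_s = sin 25.19° × sin 314.7° = -0.30253, so δ = -17.610°.
At local noon the hour angle is zero, so the zenith angle equals |φ − δ| = |+20.3° − (-17.610°)| = 37.910°.
Elevation = 90° − 37.910° = 52.1°.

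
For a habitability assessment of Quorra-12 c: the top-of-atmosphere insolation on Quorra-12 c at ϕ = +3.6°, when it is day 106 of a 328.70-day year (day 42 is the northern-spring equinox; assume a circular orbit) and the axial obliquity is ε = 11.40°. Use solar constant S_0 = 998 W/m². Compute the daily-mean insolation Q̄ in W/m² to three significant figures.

Q̄ ≈ 317 W/m²

Solar longitude: L_s = 360° × (106 − 42)/328.70 = 70.094°.
sin δ = sin 11.40° × sin 70.094° = 0.18585, so δ = +10.711°.
cos h₀ = −tan(+3.6°) tan(+10.711°) = -0.0119, h₀ = 1.5827 rad.
Bracket: h₀ sin ϕ sin δ + cos ϕ cos δ sin h₀ = 1.5827×0.06279×0.18585 + 0.99803×0.98258×0.99993 = 0.018469 + 0.980576 = 0.999045.
Q̄ = (S_0/π) × [bracket] = (998/π) × 0.999045 = 317.4 W/m².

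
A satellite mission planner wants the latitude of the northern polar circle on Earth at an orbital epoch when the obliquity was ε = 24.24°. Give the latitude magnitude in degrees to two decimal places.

The polar circle is the lowest latitude that experiences at least one full rotation of continuous daylight at the northern-summer solstice; it lies at |ϕ| = 90° − ε = 90° − 24.24° = 65.76°.

65.76°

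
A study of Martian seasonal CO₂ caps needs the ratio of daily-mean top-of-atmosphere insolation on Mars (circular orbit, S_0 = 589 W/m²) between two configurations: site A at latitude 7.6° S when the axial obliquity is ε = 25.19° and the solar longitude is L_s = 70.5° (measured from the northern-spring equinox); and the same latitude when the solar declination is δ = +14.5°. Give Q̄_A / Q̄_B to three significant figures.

Q̄_A / Q̄_B ≈ 0.910

— Configuration A (ϕ=-7.6°):
Solar declination: sin δ = sin ε · sin L_s = sin 25.19° × sin 70.5° = 0.40121, so δ = +23.654°.
cos h₀ = −tan(-7.6°) tan(+23.654°) = 0.0584, h₀ = 1.5123 rad.
Bracket: h₀ sin ϕ sin δ + cos ϕ cos δ sin h₀ = 1.5123×-0.13226×0.40121 + 0.99122×0.91599×0.99829 = -0.080249 + 0.906395 = 0.826146.
Q̄ = (S_0/π) × [bracket] = (589/π) × 0.826146 = 154.89 W/m².
— Configuration B (ϕ=-7.6°):
cos h₀ = −tan(-7.6°) tan(+14.500°) = 0.0345, h₀ = 1.5363 rad.
Bracket: h₀ sin ϕ sin δ + cos ϕ cos δ sin h₀ = 1.5363×-0.13226×0.25038 + 0.99122×0.96815×0.99940 = -0.050875 + 0.959074 = 0.908199.
Q̄ = (S_0/π) × [bracket] = (589/π) × 0.908199 = 170.27 W/m².
Ratio Q̄_A / Q̄_B = 154.89 / 170.27 = 0.9097.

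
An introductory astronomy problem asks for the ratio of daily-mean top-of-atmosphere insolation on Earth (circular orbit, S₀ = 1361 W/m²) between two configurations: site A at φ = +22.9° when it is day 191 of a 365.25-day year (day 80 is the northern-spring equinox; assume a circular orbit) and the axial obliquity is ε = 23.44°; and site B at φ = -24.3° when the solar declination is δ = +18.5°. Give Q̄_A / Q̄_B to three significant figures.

— Configuration A (φ=+22.9°):
Solar longitude: λ_s = 360° × (191 − 80)/365.25 = 109.405°.
sin δ = sin 23.44° × sin 109.405° = 0.37519, so δ = +22.036°.
cos H₀ = −tan(+22.9°) tan(+22.036°) = -0.1710, H₀ = 1.7426 rad.
Bracket: H₀ sin φ sin δ + cos φ cos δ sin H₀ = 1.7426×0.38912×0.37519 + 0.92119×0.92695×0.98527 = 0.254409 + 0.841319 = 1.095728.
Q̄ = (S₀/π) × [bracket] = (1361/π) × 1.095728 = 474.69 W/m².
— Configuration B (φ=-24.3°):
cos H₀ = −tan(-24.3°) tan(+18.500°) = 0.1511, H₀ = 1.4191 rad.
Bracket: H₀ sin φ sin δ + cos φ cos δ sin H₀ = 1.4191×-0.41151×0.31730 + 0.91140×0.94832×0.98852 = -0.185295 + 0.854377 = 0.669082.
Q̄ = (S₀/π) × [bracket] = (1361/π) × 0.669082 = 289.86 W/m².
Ratio Q̄_A / Q̄_B = 474.69 / 289.86 = 1.638.

Q̄_A / Q̄_B ≈ 1.64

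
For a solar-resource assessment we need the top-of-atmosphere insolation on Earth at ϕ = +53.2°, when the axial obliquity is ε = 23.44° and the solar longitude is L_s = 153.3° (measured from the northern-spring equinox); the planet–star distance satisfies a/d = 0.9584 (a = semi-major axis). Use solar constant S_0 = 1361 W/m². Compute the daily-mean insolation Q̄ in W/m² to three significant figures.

Q̄ ≈ 331 W/m²

Solar declination: sin δ = sin ε · sin L_s = sin 23.44° × sin 153.3° = 0.17873, so δ = +10.296°.
cos h₀ = −tan(+53.2°) tan(+10.296°) = -0.2428, h₀ = 1.8161 rad.
Bracket: h₀ sin ϕ sin δ + cos ϕ cos δ sin h₀ = 1.8161×0.80073×0.17873 + 0.59902×0.98390×0.97007 = 0.259910 + 0.571736 = 0.831646.
Inverse-square distance factor (a/d)² = 0.9584² = 0.918531.
Q̄ = (S_0/π) × 0.918531 × [bracket] = (1361/π) × 0.918531 × 0.831646 = 330.9 W/m².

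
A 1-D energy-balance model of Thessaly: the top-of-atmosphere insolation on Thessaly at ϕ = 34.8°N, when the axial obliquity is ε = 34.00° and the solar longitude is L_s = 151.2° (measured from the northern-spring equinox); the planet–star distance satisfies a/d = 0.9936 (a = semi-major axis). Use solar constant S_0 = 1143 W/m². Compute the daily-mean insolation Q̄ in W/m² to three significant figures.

Q̄ ≈ 376 W/m²

Solar declination: sin δ = sin ε · sin L_s = sin 34.00° × sin 151.2° = 0.26939, so δ = +15.628°.
cos h₀ = −tan(+34.8°) tan(+15.628°) = -0.1944, h₀ = 1.7665 rad.
Bracket: h₀ sin ϕ sin δ + cos ϕ cos δ sin h₀ = 1.7665×0.57071×0.26939 + 0.82115×0.96303×0.98092 = 0.271588 + 0.775704 = 1.047292.
Inverse-square distance factor (a/d)² = 0.9936² = 0.987241.
Q̄ = (S_0/π) × 0.987241 × [bracket] = (1143/π) × 0.987241 × 1.047292 = 376.2 W/m².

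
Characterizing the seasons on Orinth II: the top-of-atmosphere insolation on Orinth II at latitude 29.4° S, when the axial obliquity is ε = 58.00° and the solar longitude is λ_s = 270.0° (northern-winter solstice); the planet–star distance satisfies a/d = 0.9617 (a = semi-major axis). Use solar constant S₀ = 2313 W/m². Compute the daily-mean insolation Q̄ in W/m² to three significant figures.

Q̄ ≈ 900 W/m²

Solar declination: sin δ = sin ε · sin λ_s = sin 58.00° × sin 270.0° = -0.84805, so δ = -58.000°.
cos H₀ = −tan(-29.4°) tan(-58.000°) = -0.9017, H₀ = 2.6946 rad.
Bracket: H₀ sin φ sin δ + cos φ cos δ sin H₀ = 2.6946×-0.49090×-0.84805 + 0.87121×0.52992×0.43227 = 1.121783 + 0.199567 = 1.321350.
Inverse-square distance factor (a/d)² = 0.9617² = 0.924867.
Q̄ = (S₀/π) × 0.924867 × [bracket] = (2313/π) × 0.924867 × 1.321350 = 899.8 W/m².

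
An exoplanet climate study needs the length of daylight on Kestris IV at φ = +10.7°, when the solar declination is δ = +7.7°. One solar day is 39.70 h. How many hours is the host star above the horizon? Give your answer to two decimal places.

20.17 h

cos H₀ = −tan φ · tan δ = −tan(+10.7°) × tan(+7.700°) = -0.0255, so H₀ = 1.5963 rad = 91.46°.
Daylight = 2H₀/(2π) × 39.70 h = (1.5963/π) × 39.70 = 20.17 h.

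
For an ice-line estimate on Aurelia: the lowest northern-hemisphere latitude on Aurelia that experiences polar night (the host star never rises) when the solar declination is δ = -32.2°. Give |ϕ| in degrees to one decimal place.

|ϕ| = 57.8°

Polar night requires cos h₀ = −tan ϕ tan δ ≥ 1, i.e. tan ϕ tan δ ≤ −1.
The boundary is |tan ϕ| · |tan δ| = 1, so |ϕ| = 90° − |δ| = 90° − 32.2° = 57.8° in the northern hemisphere.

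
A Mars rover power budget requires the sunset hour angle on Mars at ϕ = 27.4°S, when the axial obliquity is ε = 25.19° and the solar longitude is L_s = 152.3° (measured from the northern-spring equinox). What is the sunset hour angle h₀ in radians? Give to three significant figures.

Solar declination: sin δ = sin ε · sin L_s = sin 25.19° × sin 152.3° = 0.19785, so δ = +11.411°.
cos h₀ = −tan ϕ · tan δ = −tan(-27.4°) × tan(+11.411°) = 0.1046, so h₀ = 1.4660 rad = 83.99°.

h₀ = 1.47 rad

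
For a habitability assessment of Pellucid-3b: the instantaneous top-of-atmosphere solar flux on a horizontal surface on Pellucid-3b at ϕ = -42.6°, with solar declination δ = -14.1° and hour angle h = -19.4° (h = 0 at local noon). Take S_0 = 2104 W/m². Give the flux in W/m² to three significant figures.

1.76e+03 W/m²

cos θ_z = sin ϕ sin δ + cos ϕ cos δ cos h = 0.164897 + 0.673385 = 0.838282.
Flux = S_0 · cos θ_z = 2104 × 0.838282 = 1764 W/m².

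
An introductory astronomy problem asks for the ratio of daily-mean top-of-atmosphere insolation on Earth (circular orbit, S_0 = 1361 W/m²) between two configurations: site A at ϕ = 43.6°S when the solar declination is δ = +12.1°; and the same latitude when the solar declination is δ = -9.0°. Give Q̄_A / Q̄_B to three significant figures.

— Configuration A (ϕ=-43.6°):
cos h₀ = −tan(-43.6°) tan(+12.100°) = 0.2042, h₀ = 1.3652 rad.
Bracket: h₀ sin ϕ sin δ + cos ϕ cos δ sin h₀ = 1.3652×-0.68962×0.20962 + 0.72417×0.97778×0.97894 = -0.197351 + 0.693167 = 0.495816.
Q̄ = (S_0/π) × [bracket] = (1361/π) × 0.495816 = 214.80 W/m².
— Configuration B (ϕ=-43.6°):
cos h₀ = −tan(-43.6°) tan(-9.000°) = -0.1508, h₀ = 1.7222 rad.
Bracket: h₀ sin ϕ sin δ + cos ϕ cos δ sin h₀ = 1.7222×-0.68962×-0.15643 + 0.72417×0.98769×0.98856 = 0.185786 + 0.707073 = 0.892859.
Q̄ = (S_0/π) × [bracket] = (1361/π) × 0.892859 = 386.80 W/m².
Ratio Q̄_A / Q̄_B = 214.80 / 386.80 = 0.5553.

Q̄_A / Q̄_B ≈ 0.555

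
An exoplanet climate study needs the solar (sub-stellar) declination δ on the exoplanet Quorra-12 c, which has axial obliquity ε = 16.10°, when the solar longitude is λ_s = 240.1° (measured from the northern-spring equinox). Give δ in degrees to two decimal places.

δ = -13.91°

sin δ = sin ε · sin λ_s = sin 16.10° × sin 240.1° = -0.240403.
δ = arcsin(-0.240403) = -13.91°.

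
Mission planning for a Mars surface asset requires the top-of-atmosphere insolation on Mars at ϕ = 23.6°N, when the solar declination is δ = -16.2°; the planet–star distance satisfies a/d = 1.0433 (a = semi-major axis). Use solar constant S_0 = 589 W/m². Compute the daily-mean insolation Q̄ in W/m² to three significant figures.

cos h₀ = −tan(+23.6°) tan(-16.200°) = 0.1269, h₀ = 1.4435 rad.
Bracket: h₀ sin ϕ sin δ + cos ϕ cos δ sin h₀ = 1.4435×0.40035×-0.27899 + 0.91636×0.96029×0.99191 = -0.161230 + 0.872852 = 0.711622.
Inverse-square distance factor (a/d)² = 1.0433² = 1.088475.
Q̄ = (S_0/π) × 1.088475 × [bracket] = (589/π) × 1.088475 × 0.711622 = 145.2 W/m².

Q̄ ≈ 145 W/m²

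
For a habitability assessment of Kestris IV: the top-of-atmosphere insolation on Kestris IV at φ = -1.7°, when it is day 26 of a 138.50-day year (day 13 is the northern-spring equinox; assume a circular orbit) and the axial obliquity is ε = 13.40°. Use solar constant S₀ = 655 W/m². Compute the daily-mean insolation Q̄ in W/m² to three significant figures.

Q̄ ≈ 205 W/m²

Solar longitude: λ_s = 360° × (26 − 13)/138.50 = 33.791°.
sin δ = sin 13.40° × sin 33.791° = 0.12889, so δ = +7.405°.
cos H₀ = −tan(-1.7°) tan(+7.405°) = 0.0039, H₀ = 1.5669 rad.
Bracket: H₀ sin φ sin δ + cos φ cos δ sin H₀ = 1.5669×-0.02967×0.12889 + 0.99956×0.99166×0.99999 = -0.005992 + 0.991214 = 0.985222.
Q̄ = (S₀/π) × [bracket] = (655/π) × 0.985222 = 205.4 W/m².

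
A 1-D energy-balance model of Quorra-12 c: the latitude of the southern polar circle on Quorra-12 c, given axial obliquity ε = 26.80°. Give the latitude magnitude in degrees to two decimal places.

63.20°

The polar circle is the lowest latitude that experiences at least one full rotation of continuous darkness at the northern-summer solstice; it lies at |ϕ| = 90° − ε = 90° − 26.80° = 63.20°.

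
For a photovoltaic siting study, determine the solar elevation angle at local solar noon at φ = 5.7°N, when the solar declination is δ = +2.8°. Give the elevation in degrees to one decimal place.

87.1°

At local noon the hour angle is zero, so the zenith angle equals |φ − δ| = |+5.7° − (+2.800°)| = 2.900°.
Elevation = 90° − 2.900° = 87.1°.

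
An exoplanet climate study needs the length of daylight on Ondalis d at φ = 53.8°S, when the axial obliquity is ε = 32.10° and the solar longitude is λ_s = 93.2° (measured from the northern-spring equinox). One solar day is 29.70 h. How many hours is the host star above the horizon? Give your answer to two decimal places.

5.15 h

Solar declination: sin δ = sin ε · sin λ_s = sin 32.10° × sin 93.2° = 0.53057, so δ = +32.044°.
cos H₀ = −tan φ · tan δ = −tan(-53.8°) × tan(+32.044°) = 0.8552, so H₀ = 0.5448 rad = 31.21°.
Daylight = 2H₀/(2π) × 29.70 h = (0.5448/π) × 29.70 = 5.15 h.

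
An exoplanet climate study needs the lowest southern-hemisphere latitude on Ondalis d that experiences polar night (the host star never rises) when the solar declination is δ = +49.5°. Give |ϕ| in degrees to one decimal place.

|ϕ| = 40.5°

Polar night requires cos h₀ = −tan ϕ tan δ ≥ 1, i.e. tan ϕ tan δ ≤ −1.
The boundary is |tan ϕ| · |tan δ| = 1, so |ϕ| = 90° − |δ| = 90° − 49.5° = 40.5° in the southern hemisphere.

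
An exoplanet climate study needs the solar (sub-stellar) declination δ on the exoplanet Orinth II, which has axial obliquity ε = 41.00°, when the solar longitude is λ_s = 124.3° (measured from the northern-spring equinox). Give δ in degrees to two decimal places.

δ = +32.82°

sin δ = sin ε · sin λ_s = sin 41.00° × sin 124.3° = 0.541969.
δ = arcsin(0.541969) = +32.82°.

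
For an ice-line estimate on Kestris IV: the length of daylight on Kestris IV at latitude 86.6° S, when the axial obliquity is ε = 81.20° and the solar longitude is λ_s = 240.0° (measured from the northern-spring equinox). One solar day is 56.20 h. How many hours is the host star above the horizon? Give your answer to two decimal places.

56.20 h

Solar declination: sin δ = sin ε · sin λ_s = sin 81.20° × sin 240.0° = -0.85583, so δ = -58.852°.
Sunrise equation: cos H₀ = −tan φ · tan δ = -27.8494 ≤ −1, so the host star never sets (polar day) and H₀ = π.
Daylight = 2H₀/(2π) × 56.20 h = (3.1416/π) × 56.20 = 56.20 h.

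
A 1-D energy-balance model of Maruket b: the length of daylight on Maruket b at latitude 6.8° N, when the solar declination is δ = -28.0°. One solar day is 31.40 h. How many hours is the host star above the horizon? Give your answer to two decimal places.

cos H₀ = −tan φ · tan δ = −tan(+6.8°) × tan(-28.000°) = 0.0634, so H₀ = 1.5074 rad = 86.36°.
Daylight = 2H₀/(2π) × 31.40 h = (1.5074/π) × 31.40 = 15.07 h.

15.07 h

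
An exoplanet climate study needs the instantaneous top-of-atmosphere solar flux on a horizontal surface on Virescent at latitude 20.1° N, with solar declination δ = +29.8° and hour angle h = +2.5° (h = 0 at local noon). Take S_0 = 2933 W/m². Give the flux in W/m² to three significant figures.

2.89e+03 W/m²

cos θ_z = sin ϕ sin δ + cos ϕ cos δ cos h = 0.170790 + 0.814138 = 0.984928.
Flux = S_0 · cos θ_z = 2933 × 0.984928 = 2889 W/m².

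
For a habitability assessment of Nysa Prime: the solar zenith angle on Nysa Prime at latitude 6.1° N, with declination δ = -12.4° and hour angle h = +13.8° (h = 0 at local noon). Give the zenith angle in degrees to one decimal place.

θ_z = 23.0°

cos θ_z = sin φ sin δ + cos φ cos δ cos h = -0.022819 + 0.943110 = 0.920291.
θ_z = arccos(0.920291) = 23.0°.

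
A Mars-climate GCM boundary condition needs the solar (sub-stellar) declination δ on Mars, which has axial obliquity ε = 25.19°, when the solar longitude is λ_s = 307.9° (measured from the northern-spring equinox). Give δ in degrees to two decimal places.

δ = -19.62°

sin δ = sin ε · sin λ_s = sin 25.19° × sin 307.9° = -0.335851.
δ = arcsin(-0.335851) = -19.62°.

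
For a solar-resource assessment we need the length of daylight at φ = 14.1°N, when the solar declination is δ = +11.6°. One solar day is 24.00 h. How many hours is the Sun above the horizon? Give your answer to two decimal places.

12.39 h

cos H₀ = −tan φ · tan δ = −tan(+14.1°) × tan(+11.600°) = -0.0516, so H₀ = 1.6224 rad = 92.96°.
Daylight = 2H₀/(2π) × 24.00 h = (1.6224/π) × 24.00 = 12.39 h.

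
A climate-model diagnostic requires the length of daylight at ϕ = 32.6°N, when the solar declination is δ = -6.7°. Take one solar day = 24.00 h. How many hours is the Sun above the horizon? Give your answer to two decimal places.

11.43 h

cos h₀ = −tan ϕ · tan δ = −tan(+32.6°) × tan(-6.700°) = 0.0751, so h₀ = 1.4956 rad = 85.69°.
Daylight = 2h₀/(2π) × 24.00 h = (1.4956/π) × 24.00 = 11.43 h.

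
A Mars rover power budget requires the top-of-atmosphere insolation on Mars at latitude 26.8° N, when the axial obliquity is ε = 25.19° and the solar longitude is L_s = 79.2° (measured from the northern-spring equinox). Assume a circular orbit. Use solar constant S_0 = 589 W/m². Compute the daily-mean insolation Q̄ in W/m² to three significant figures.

Q̄ ≈ 212 W/m²

Solar declination: sin δ = sin ε · sin L_s = sin 25.19° × sin 79.2° = 0.41808, so δ = +24.714°.
cos h₀ = −tan(+26.8°) tan(+24.714°) = -0.2325, h₀ = 1.8054 rad.
Bracket: h₀ sin ϕ sin δ + cos ϕ cos δ sin h₀ = 1.8054×0.45088×0.41808 + 0.89259×0.90841×0.97260 = 0.340325 + 0.788621 = 1.128946.
Q̄ = (S_0/π) × [bracket] = (589/π) × 1.128946 = 211.7 W/m².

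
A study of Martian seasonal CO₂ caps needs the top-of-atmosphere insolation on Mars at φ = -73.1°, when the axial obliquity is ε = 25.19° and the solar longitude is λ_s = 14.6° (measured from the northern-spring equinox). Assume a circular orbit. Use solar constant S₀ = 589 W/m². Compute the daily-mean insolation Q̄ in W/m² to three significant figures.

Solar declination: sin δ = sin ε · sin λ_s = sin 25.19° × sin 14.6° = 0.10729, so δ = +6.159°.
cos H₀ = −tan(-73.1°) tan(+6.159°) = 0.3552, H₀ = 1.2077 rad.
Bracket: H₀ sin φ sin δ + cos φ cos δ sin H₀ = 1.2077×-0.95681×0.10729 + 0.29070×0.99423×0.93480 = -0.123978 + 0.270178 = 0.146200.
Q̄ = (S₀/π) × [bracket] = (589/π) × 0.146200 = 27.41 W/m².

Q̄ ≈ 27.4 W/m²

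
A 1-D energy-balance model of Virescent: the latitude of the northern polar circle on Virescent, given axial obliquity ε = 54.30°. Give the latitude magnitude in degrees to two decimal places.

The polar circle is the lowest latitude that experiences at least one full rotation of continuous daylight at the northern-summer solstice; it lies at |φ| = 90° − ε = 90° − 54.30° = 35.70°.

35.70°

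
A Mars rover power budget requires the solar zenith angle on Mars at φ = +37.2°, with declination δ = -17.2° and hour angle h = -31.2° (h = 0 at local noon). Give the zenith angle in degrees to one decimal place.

θ_z = 61.8°

cos θ_z = sin φ sin δ + cos φ cos δ cos h = -0.178785 + 0.650853 = 0.472068.
θ_z = arccos(0.472068) = 61.8°.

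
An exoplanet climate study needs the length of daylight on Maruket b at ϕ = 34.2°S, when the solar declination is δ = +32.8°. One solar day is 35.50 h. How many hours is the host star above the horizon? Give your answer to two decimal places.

cos h₀ = −tan ϕ · tan δ = −tan(-34.2°) × tan(+32.800°) = 0.4380, so h₀ = 1.1175 rad = 64.03°.
Daylight = 2h₀/(2π) × 35.50 h = (1.1175/π) × 35.50 = 12.63 h.

12.63 h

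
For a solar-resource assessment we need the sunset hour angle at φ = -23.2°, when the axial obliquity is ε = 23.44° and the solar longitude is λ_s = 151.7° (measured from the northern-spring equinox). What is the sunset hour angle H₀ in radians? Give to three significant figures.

H₀ = 1.49 rad

Solar declination: sin δ = sin ε · sin λ_s = sin 23.44° × sin 151.7° = 0.18859, so δ = +10.870°.
cos H₀ = −tan φ · tan δ = −tan(-23.2°) × tan(+10.870°) = 0.0823, so H₀ = 1.4884 rad = 85.28°.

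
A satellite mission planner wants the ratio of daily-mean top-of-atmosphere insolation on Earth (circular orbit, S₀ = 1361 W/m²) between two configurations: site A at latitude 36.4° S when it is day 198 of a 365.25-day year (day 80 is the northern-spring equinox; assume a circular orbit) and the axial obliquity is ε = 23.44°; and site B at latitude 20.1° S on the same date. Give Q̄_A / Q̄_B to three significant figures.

Q̄_A / Q̄_B ≈ 0.648

— Configuration A (φ=-36.4°):
Solar longitude: λ_s = 360° × (198 − 80)/365.25 = 116.304°.
sin δ = sin 23.44° × sin 116.304° = 0.35660, so δ = +20.892°.
cos H₀ = −tan(-36.4°) tan(+20.892°) = 0.2814, H₀ = 1.2855 rad.
Bracket: H₀ sin φ sin δ + cos φ cos δ sin H₀ = 1.2855×-0.59342×0.35660 + 0.80489×0.93426×0.95959 = -0.272029 + 0.721589 = 0.449560.
Q̄ = (S₀/π) × [bracket] = (1361/π) × 0.449560 = 194.76 W/m².
— Configuration B (φ=-20.1°):
cos H₀ = −tan(-20.1°) tan(+20.892°) = 0.1397, H₀ = 1.4307 rad.
Bracket: H₀ sin φ sin δ + cos φ cos δ sin H₀ = 1.4307×-0.34366×0.35660 + 0.93909×0.93426×0.99020 = -0.175331 + 0.868756 = 0.693425.
Q̄ = (S₀/π) × [bracket] = (1361/π) × 0.693425 = 300.41 W/m².
Ratio Q̄_A / Q̄_B = 194.76 / 300.41 = 0.6483.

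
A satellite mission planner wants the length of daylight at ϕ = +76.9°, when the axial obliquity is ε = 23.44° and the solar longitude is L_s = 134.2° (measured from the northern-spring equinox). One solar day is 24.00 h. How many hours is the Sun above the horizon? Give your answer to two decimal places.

Solar declination: sin δ = sin ε · sin L_s = sin 23.44° × sin 134.2° = 0.28518, so δ = +16.570°.
Sunrise equation: cos h₀ = −tan ϕ · tan δ = -1.2786 ≤ −1, so the Sun never sets (polar day) and h₀ = π.
Daylight = 2h₀/(2π) × 24.00 h = (3.1416/π) × 24.00 = 24.00 h.

24.00 h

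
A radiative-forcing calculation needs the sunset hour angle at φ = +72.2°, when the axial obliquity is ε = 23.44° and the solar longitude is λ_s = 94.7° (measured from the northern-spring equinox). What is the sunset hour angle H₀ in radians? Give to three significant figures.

Solar declination: sin δ = sin ε · sin λ_s = sin 23.44° × sin 94.7° = 0.39645, so δ = +23.356°.
Sunrise equation: cos H₀ = −tan φ · tan δ = -1.3450 ≤ −1, so the Sun never sets (polar day) and H₀ = π.

H₀ = 3.14 rad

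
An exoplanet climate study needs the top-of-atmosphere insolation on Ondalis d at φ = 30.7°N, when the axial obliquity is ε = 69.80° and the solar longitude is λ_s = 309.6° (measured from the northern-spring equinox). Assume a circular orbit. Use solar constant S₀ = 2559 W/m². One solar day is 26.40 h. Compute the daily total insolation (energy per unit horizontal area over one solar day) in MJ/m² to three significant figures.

Solar declination: sin δ = sin ε · sin λ_s = sin 69.80° × sin 309.6° = -0.72312, so δ = -46.313°.
cos H₀ = −tan(+30.7°) tan(-46.313°) = 0.6216, H₀ = 0.9000 rad.
Bracket: H₀ sin φ sin δ + cos φ cos δ sin H₀ = 0.9000×0.51054×-0.72312 + 0.85985×0.69072×0.78333 = -0.332264 + 0.465232 = 0.132968.
Q̄ = (S₀/π) × [bracket] = (2559/π) × 0.132968 = 108.31 W/m².
Daily total = Q̄ × 26.40 h × 3600 s/h = 108.31 × 26.40 × 3600 / 10⁶ = 10.29 MJ/m².

10.3 MJ/m²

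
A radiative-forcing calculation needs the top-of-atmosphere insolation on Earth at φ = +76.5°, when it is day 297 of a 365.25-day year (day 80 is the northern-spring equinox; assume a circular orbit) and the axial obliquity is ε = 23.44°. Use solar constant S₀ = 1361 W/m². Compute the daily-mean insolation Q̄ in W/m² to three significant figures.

Solar longitude: λ_s = 360° × (297 − 80)/365.25 = 213.881°.
sin δ = sin 23.44° × sin 213.881° = -0.22175, so δ = -12.812°.
cos H₀ = −tan(+76.5°) tan(-12.812°) = 0.9473, H₀ = 0.3262 rad.
Bracket: H₀ sin φ sin δ + cos φ cos δ sin H₀ = 0.3262×0.97237×-0.22175 + 0.23345×0.97510×0.32047 = -0.070336 + 0.072951 = 0.002615.
Q̄ = (S₀/π) × [bracket] = (1361/π) × 0.002615 = 1.133 W/m².

Q̄ ≈ 1.13 W/m²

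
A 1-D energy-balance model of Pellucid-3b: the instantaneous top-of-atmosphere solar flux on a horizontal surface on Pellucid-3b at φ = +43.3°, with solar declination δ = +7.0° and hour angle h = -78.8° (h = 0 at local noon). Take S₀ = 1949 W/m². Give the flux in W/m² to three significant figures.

cos θ_z = sin φ sin δ + cos φ cos δ cos h = 0.083580 + 0.140305 = 0.223885.
Flux = S₀ · cos θ_z = 1949 × 0.223885 = 436.4 W/m².

436 W/m²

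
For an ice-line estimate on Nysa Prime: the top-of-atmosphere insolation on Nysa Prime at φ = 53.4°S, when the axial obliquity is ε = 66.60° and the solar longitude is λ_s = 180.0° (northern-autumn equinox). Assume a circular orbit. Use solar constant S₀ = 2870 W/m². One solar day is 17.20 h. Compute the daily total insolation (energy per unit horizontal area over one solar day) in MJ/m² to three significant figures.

Solar declination: sin δ = sin ε · sin λ_s = sin 66.60° × sin 180.0° = 0.00000, so δ = +0.000°.
cos H₀ = −tan(-53.4°) tan(+0.000°) = 0.0000, H₀ = 1.5708 rad.
Bracket: H₀ sin φ sin δ + cos φ cos δ sin H₀ = 1.5708×-0.80282×0.00000 + 0.59622×1.00000×1.00000 = -0.000000 + 0.596220 = 0.596220.
Q̄ = (S₀/π) × [bracket] = (2870/π) × 0.596220 = 544.68 W/m².
Daily total = Q̄ × 17.20 h × 3600 s/h = 544.68 × 17.20 × 3600 / 10⁶ = 33.73 MJ/m².

33.7 MJ/m²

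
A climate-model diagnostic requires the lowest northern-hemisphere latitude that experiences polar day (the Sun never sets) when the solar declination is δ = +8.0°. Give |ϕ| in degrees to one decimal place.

|ϕ| = 82.0°

Polar day requires cos h₀ = −tan ϕ tan δ ≤ −1, i.e. tan ϕ tan δ ≥ 1.
The boundary is |tan ϕ| · |tan δ| = 1, so |ϕ| = 90° − |δ| = 90° − 8.0° = 82.0° in the northern hemisphere.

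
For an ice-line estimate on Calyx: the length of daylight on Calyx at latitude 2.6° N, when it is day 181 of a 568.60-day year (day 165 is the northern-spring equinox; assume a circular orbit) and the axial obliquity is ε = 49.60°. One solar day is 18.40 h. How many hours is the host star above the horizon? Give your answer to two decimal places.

9.24 h

Solar longitude: λ_s = 360° × (181 − 165)/568.60 = 10.130°.
sin δ = sin 49.60° × sin 10.130° = 0.13394, so δ = +7.697°.
cos H₀ = −tan φ · tan δ = −tan(+2.6°) × tan(+7.697°) = -0.0061, so H₀ = 1.5769 rad = 90.35°.
Daylight = 2H₀/(2π) × 18.40 h = (1.5769/π) × 18.40 = 9.24 h.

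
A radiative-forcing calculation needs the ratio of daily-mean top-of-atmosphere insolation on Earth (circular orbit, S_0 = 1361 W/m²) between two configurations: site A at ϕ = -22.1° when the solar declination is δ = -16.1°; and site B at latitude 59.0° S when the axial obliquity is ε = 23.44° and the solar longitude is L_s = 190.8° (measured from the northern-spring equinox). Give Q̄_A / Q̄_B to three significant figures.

— Configuration A (ϕ=-22.1°):
cos h₀ = −tan(-22.1°) tan(-16.100°) = -0.1172, h₀ = 1.6883 rad.
Bracket: h₀ sin ϕ sin δ + cos ϕ cos δ sin h₀ = 1.6883×-0.37622×-0.27731 + 0.92653×0.96078×0.99311 = 0.176140 + 0.884058 = 1.060198.
Q̄ = (S_0/π) × [bracket] = (1361/π) × 1.060198 = 459.30 W/m².
— Configuration B (ϕ=-59.0°):
Solar declination: sin δ = sin ε · sin L_s = sin 23.44° × sin 190.8° = -0.07454, so δ = -4.275°.
cos h₀ = −tan(-59.0°) tan(-4.275°) = -0.1244, h₀ = 1.6955 rad.
Bracket: h₀ sin ϕ sin δ + cos ϕ cos δ sin h₀ = 1.6955×-0.85717×-0.07454 + 0.51504×0.99722×0.99223 = 0.108331 + 0.509617 = 0.617948.
Q̄ = (S_0/π) × [bracket] = (1361/π) × 0.617948 = 267.71 W/m².
Ratio Q̄_A / Q̄_B = 459.30 / 267.71 = 1.716.

Q̄_A / Q̄_B ≈ 1.72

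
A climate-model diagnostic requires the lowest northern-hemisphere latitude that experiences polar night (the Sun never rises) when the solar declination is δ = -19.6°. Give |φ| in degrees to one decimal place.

Polar night requires cos H₀ = −tan φ tan δ ≥ 1, i.e. tan φ tan δ ≤ −1.
The boundary is |tan φ| · |tan δ| = 1, so |φ| = 90° − |δ| = 90° − 19.6° = 70.4° in the northern hemisphere.

|φ| = 70.4°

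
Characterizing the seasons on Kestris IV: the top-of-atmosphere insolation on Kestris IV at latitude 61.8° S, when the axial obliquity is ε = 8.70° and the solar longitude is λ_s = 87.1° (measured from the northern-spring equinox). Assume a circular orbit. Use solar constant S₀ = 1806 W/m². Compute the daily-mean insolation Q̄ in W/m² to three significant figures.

Solar declination: sin δ = sin ε · sin λ_s = sin 8.70° × sin 87.1° = 0.15107, so δ = +8.689°.
cos H₀ = −tan(-61.8°) tan(+8.689°) = 0.2850, H₀ = 1.2818 rad.
Bracket: H₀ sin φ sin δ + cos φ cos δ sin H₀ = 1.2818×-0.88130×0.15107 + 0.47255×0.98852×0.95852 = -0.170656 + 0.447749 = 0.277093.
Q̄ = (S₀/π) × [bracket] = (1806/π) × 0.277093 = 159.3 W/m².

Q̄ ≈ 159 W/m²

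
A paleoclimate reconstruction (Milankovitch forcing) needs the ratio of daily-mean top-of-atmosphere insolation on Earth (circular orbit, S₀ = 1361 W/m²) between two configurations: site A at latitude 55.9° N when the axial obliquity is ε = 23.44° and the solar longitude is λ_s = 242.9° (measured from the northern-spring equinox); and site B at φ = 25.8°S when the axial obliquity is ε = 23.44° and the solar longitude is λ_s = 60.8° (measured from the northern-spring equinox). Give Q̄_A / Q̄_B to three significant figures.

— Configuration A (φ=+55.9°):
Solar declination: sin δ = sin ε · sin λ_s = sin 23.44° × sin 242.9° = -0.35412, so δ = -20.739°.
cos H₀ = −tan(+55.9°) tan(-20.739°) = 0.5593, H₀ = 0.9773 rad.
Bracket: H₀ sin φ sin δ + cos φ cos δ sin H₀ = 0.9773×0.82806×-0.35412 + 0.56064×0.93520×0.82899 = -0.286576 + 0.434648 = 0.148072.
Q̄ = (S₀/π) × [bracket] = (1361/π) × 0.148072 = 64.148 W/m².
— Configuration B (φ=-25.8°):
Solar declination: sin δ = sin ε · sin λ_s = sin 23.44° × sin 60.8° = 0.34724, so δ = +20.318°.
cos H₀ = −tan(-25.8°) tan(+20.318°) = 0.1790, H₀ = 1.3908 rad.
Bracket: H₀ sin φ sin δ + cos φ cos δ sin H₀ = 1.3908×-0.43523×0.34724 + 0.90032×0.93778×0.98385 = -0.210191 + 0.830667 = 0.620476.
Q̄ = (S₀/π) × [bracket] = (1361/π) × 0.620476 = 268.80 W/m².
Ratio Q̄_A / Q̄_B = 64.148 / 268.80 = 0.2386.

Q̄_A / Q̄_B ≈ 0.239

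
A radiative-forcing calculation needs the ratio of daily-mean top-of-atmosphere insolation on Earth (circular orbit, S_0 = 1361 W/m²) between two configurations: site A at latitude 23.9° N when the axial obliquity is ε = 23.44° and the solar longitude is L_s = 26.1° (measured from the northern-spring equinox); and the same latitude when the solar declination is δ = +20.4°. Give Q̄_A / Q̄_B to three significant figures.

— Configuration A (ϕ=+23.9°):
Solar declination: sin δ = sin ε · sin L_s = sin 23.44° × sin 26.1° = 0.17500, so δ = +10.079°.
cos h₀ = −tan(+23.9°) tan(+10.079°) = -0.0788, h₀ = 1.6496 rad.
Bracket: h₀ sin ϕ sin δ + cos ϕ cos δ sin h₀ = 1.6496×0.40514×0.17500 + 0.91425×0.98457×0.99689 = 0.116956 + 0.897344 = 1.014300.
Q̄ = (S_0/π) × [bracket] = (1361/π) × 1.014300 = 439.41 W/m².
— Configuration B (ϕ=+23.9°):
cos h₀ = −tan(+23.9°) tan(+20.400°) = -0.1648, h₀ = 1.7364 rad.
Bracket: h₀ sin ϕ sin δ + cos ϕ cos δ sin h₀ = 1.7364×0.40514×0.34857 + 0.91425×0.93728×0.98633 = 0.245214 + 0.845194 = 1.090408.
Q̄ = (S_0/π) × [bracket] = (1361/π) × 1.090408 = 472.39 W/m².
Ratio Q̄_A / Q̄_B = 439.41 / 472.39 = 0.9302.

Q̄_A / Q̄_B ≈ 0.930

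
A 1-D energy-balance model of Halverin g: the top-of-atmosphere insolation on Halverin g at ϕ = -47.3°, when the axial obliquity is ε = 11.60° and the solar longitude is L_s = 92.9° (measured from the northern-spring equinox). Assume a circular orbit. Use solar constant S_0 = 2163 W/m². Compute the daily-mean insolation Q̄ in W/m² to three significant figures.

Solar declination: sin δ = sin ε · sin L_s = sin 11.60° × sin 92.9° = 0.20082, so δ = +11.585°.
cos h₀ = −tan(-47.3°) tan(+11.585°) = 0.2222, h₀ = 1.3468 rad.
Bracket: h₀ sin ϕ sin δ + cos ϕ cos δ sin h₀ = 1.3468×-0.73491×0.20082 + 0.67816×0.97963×0.97501 = -0.198767 + 0.647744 = 0.448977.
Q̄ = (S_0/π) × [bracket] = (2163/π) × 0.448977 = 309.1 W/m².

Q̄ ≈ 309 W/m²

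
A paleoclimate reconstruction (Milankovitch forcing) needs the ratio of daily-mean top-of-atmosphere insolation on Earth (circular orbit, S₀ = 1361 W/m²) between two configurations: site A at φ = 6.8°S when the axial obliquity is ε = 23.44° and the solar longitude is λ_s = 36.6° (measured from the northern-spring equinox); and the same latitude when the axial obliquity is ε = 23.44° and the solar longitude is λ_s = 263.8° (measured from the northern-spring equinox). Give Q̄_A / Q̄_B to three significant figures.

Q̄_A / Q̄_B ≈ 0.933

— Configuration A (φ=-6.8°):
Solar declination: sin δ = sin ε · sin λ_s = sin 23.44° × sin 36.6° = 0.23717, so δ = +13.720°.
cos H₀ = −tan(-6.8°) tan(+13.720°) = 0.0291, H₀ = 1.5417 rad.
Bracket: H₀ sin φ sin δ + cos φ cos δ sin H₀ = 1.5417×-0.11840×0.23717 + 0.99297×0.97147×0.99958 = -0.043292 + 0.964235 = 0.920943.
Q̄ = (S₀/π) × [bracket] = (1361/π) × 0.920943 = 398.97 W/m².
— Configuration B (φ=-6.8°):
Solar declination: sin δ = sin ε · sin λ_s = sin 23.44° × sin 263.8° = -0.39546, so δ = -23.295°.
cos H₀ = −tan(-6.8°) tan(-23.295°) = -0.0513, H₀ = 1.6222 rad.
Bracket: H₀ sin φ sin δ + cos φ cos δ sin H₀ = 1.6222×-0.11840×-0.39546 + 0.99297×0.91848×0.99868 = 0.075955 + 0.910819 = 0.986774.
Q̄ = (S₀/π) × [bracket] = (1361/π) × 0.986774 = 427.49 W/m².
Ratio Q̄_A / Q̄_B = 398.97 / 427.49 = 0.9333.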